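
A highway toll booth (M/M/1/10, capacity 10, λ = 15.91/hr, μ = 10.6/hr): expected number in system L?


ρ = 15.91/10.6 = 1.5009
L = ρ[1 − (K+1)ρ^K + Kρ^(K+1)] / [(1−ρ)(1−ρ^(K+1))]
Numerator: 1.5009·(1 − 11·58.028740 + 10·87.097855) = 350.714040
Denominator: (-0.5009)·(-86.097855) = 43.130152
L = 350.714040/43.130152 = 8.1315

Final: 8.1315


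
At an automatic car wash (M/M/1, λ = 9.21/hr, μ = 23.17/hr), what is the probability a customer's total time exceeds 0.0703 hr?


W ~ Exponential(μ−λ) for M/M/1.
μ − λ = 23.17 − 9.21 = 13.9600
P(W > t) = e^{−(μ−λ)t} = e^{−0.9814} = 0.374791

Final: 0.374791


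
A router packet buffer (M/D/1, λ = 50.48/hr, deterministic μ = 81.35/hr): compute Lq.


ρ = 50.48/81.35 = 0.6205
M/D/1: Lq = ρ²/(2(1−ρ)) = 0.3851/(2·0.3795) = 0.50736

Final: 0.50736


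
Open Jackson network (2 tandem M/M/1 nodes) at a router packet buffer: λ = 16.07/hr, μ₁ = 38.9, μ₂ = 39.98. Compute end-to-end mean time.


Each node sees arrival rate λ = 16.07/hr (tandem ⇒ throughput preserved).
W₁ = 1/(μ₁−λ) = 1/(38.9−16.07) = 0.04380 hr
W₂ = 1/(μ₂−λ) = 1/(39.98−16.07) = 0.04182 hr
W_total = W₁ + W₂ = 0.04380 + 0.04182 = 0.08563 hr

Final: 0.08563 hr


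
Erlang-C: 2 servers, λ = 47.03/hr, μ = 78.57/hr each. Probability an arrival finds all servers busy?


a = λ/μ = 0.5986; ρ = a/2 = 0.2993
P₀ = 0.539305 (from M/M/c formula)
C(c,a) = [a^c/(c!(1−ρ))]·P₀ = [0.35829/(2·0.7007)]·0.539305
= 0.25566·0.539305 = 0.137880

Final: 0.137880


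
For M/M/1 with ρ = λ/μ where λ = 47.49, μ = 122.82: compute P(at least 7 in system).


ρ = 47.49/122.82 = 0.3867
P(N ≥ n) = ρ^n = 0.3867^7 = 0.001292

Final: 0.001292


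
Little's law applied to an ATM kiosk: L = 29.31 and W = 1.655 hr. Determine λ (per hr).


λ = L/W = 29.31/1.655 = 17.7100 /hr

Final: 17.7100 /hr


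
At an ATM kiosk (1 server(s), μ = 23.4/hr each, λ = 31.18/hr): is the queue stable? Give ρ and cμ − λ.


Total capacity cμ = 1·23.4 = 23.40/hr
ρ = λ/(cμ) = 31.18/23.40 = 1.3325
Stable ⇔ ρ < 1: NO
Spare capacity = cμ − λ = 23.40 − 31.18 = -7.78/hr

Final: ρ = 1.3325; unstable; margin = -7.78/hr


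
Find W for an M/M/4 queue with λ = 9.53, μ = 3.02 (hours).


a = 3.1556; ρ = 0.7889; P₀ = 0.029459
Lq = P₀·a^c·ρ/(c!(1−ρ)²) = 2.15495
Wq = Lq/λ = 2.15495/9.53 = 0.22612 hr
W = Wq + 1/μ = 0.22612 + 0.33113 = 0.55725 hr

Final: 0.55725 hr


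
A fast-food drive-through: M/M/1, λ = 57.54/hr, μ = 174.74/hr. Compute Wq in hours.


ρ = 57.54/174.74 = 0.3293
Wq = ρ/(μ−λ) = 0.3293/(174.74 − 57.54) = 0.3293/117.20 = 0.002810 hr

Final: 0.002810 hr


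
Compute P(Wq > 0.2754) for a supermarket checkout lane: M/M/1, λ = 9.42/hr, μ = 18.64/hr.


ρ = 9.42/18.64 = 0.5054
P(Wq > t) = ρ·e^{−(μ−λ)t} = 0.5054·e^{−2.5392}
= 0.5054·0.078930 = 0.039889

Final: 0.039889


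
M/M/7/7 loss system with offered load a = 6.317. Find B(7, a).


B(c,a) = (a^c/c!) / Σ_{k=0}^{c} a^k/k!
a^7/7! = 79.642632
Σ terms (k=0..7): 1.00000 + 6.31700 + 19.95224 + 42.01278 + 66.34868 + 83.82492 + 88.25367 + 79.64263 = 387.351915
B = 79.642632/387.351915 = 0.205608

Final: 0.205608


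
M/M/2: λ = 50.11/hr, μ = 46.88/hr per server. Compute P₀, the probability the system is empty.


a = λ/μ = 50.11/46.88 = 1.0689; ρ = a/c = 0.5344
Σ_{k=0}^{1} a^k/k! (terms k=0..1) = 1.00000 + 1.06890 = 2.06890
Tail: a^2/(2!(1−ρ)) = 1.14255/(2·0.4656) = 1.22709
P₀ = 1/(2.06890 + 1.22709) = 1/3.29599 = 0.303399

Final: 0.303399


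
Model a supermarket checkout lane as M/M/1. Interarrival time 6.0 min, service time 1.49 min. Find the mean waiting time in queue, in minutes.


λ = 60/6.0 = 10.0000 /hr
μ = 60/1.49 = 40.2685 /hr
ρ = λ/μ = 10.0000/40.2685 = 0.2483
Wq = ρ/(μ−λ) = 0.2483/(40.2685−10.0000) = 0.008204 hr
In minutes: 0.008204·60 = 0.4923 min

Final: 0.4923 min


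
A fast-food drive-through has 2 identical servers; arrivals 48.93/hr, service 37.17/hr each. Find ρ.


ρ = λ/(cμ) = 48.93/(2·37.17) = 48.93/74.34 = 0.6582

Final: 0.6582


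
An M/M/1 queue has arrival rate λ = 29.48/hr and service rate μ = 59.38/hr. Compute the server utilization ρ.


ρ = λ/μ = 29.48/59.38 = 0.4965

Final: 0.4965


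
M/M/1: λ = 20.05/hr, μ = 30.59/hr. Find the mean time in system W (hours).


W = 1/(μ−λ) = 1/(30.59 − 20.05) = 1/10.54 = 0.09488 hr

Final: 0.09488 hr


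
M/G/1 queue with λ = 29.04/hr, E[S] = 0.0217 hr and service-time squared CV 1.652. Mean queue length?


ρ = λ·E[S] = 29.04·0.0217 = 0.6302
Lq = ρ²(1+C_s²)/(2(1−ρ)) = 0.3971·(1+1.652)/(2·0.3698)
= 0.3971·2.6520/0.7397 = 1.42381

Final: 1.42381


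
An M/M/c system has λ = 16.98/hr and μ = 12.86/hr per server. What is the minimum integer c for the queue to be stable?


Stability requires cμ > λ ⇔ c > λ/μ.
λ/μ = 16.98/12.86 = 1.3204
Minimum integer c = ⌊1.3204⌋ + 1 = 2
Check: 2·12.86 = 25.72 > 16.98, while 1·12.86 = 12.86 ≤ 16.98

Final: 2 servers


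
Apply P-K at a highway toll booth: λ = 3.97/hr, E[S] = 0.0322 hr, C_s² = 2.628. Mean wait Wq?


ρ = λ·E[S] = 3.97·0.0322 = 0.1278
E[S²] = E[S]²(1+C_s²) = 0.0322²·(1+2.628) = 0.003762
Wq = λ·E[S²]/(2(1−ρ)) = 3.97·0.003762/(2·0.8722) = 0.008561 hr

Final: 0.008561 hr


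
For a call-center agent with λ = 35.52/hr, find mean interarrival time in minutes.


Mean interarrival time = 1/λ = 1/35.52 hour = 0.02815 hour
In minutes: 0.02815 × 60 = 1.6892 min

Final: 1.6892 min


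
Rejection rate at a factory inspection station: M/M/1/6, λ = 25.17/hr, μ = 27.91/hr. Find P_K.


ρ = λ/μ = 25.17/27.91 = 0.9018
P_K = (1−ρ)ρ^K/(1−ρ^(K+1)) = (0.09817·0.537948)/(1 − 0.485136)
= 0.052812/0.514864 = 0.102574

Final: 0.102574


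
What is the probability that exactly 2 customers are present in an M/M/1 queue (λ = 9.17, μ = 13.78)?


ρ = 9.17/13.78 = 0.6655
P_n = (1−ρ)·ρ^n = (1 − 0.6655)·0.6655^2 = 0.3345·0.442833 = 0.148147

Final: 0.148147


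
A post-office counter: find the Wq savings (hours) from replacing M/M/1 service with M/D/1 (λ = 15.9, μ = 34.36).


ρ = 15.9/34.36 = 0.4627
Wq(M/M/1) = ρ/(μ−λ) = 0.4627/18.46 = 0.02507 hr
Wq(M/D/1) = ρ/(2(μ−λ)) = 0.01253 hr
Savings = 0.02507 − 0.01253 = 0.01253 hr

Final: 0.01253 hr


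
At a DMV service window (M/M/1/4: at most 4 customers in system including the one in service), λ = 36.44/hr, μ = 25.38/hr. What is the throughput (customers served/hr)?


ρ = 1.4358; P_K = (1−ρ)ρ^4/(1−ρ^5) = 0.363008
λ_eff = λ(1 − P_K) = 36.44·(1 − 0.363008) = 36.44·0.636992 = 23.2120 /hr

Final: 23.2120 /hr


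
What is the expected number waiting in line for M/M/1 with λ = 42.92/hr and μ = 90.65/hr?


ρ = 42.92/90.65 = 0.4735
Lq = ρ²/(1−ρ) = 0.2242/0.5265 = 0.4258

Final: 0.4258


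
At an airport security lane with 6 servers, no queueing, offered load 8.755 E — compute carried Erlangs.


B(6,8.755) = 0.428743 (Erlang-B)
Carried load = a(1 − B) = 8.755·(1 − 0.428743) = 8.755·0.571257 = 5.0014 E

Final: 5.0014 Erlangs


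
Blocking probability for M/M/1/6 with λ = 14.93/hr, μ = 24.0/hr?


ρ = λ/μ = 14.93/24.0 = 0.6221
P_K = (1−ρ)ρ^K/(1−ρ^(K+1)) = (0.3779·0.057955)/(1 − 0.036053)
= 0.021902/0.963947 = 0.022721

Final: 0.022721


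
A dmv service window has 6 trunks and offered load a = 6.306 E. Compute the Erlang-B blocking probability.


B(c,a) = (a^c/c!) / Σ_{k=0}^{c} a^k/k!
a^6/6! = 87.335599
Σ terms (k=0..6): 1.00000 + 6.30600 + 19.88282 + 41.79368 + 65.88774 + 83.09762 + 87.33560 = 305.303462
B = 87.335599/305.303462 = 0.286062

Final: 0.286062


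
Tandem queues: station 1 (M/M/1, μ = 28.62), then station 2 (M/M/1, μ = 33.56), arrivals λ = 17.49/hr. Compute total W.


Each node sees arrival rate λ = 17.49/hr (tandem ⇒ throughput preserved).
W₁ = 1/(μ₁−λ) = 1/(28.62−17.49) = 0.08985 hr
W₂ = 1/(μ₂−λ) = 1/(33.56−17.49) = 0.06223 hr
W_total = W₁ + W₂ = 0.08985 + 0.06223 = 0.15208 hr

Final: 0.15208 hr


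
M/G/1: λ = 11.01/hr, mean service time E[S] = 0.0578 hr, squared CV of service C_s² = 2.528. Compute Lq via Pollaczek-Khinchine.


ρ = λ·E[S] = 11.01·0.0578 = 0.6364
Lq = ρ²(1+C_s²)/(2(1−ρ)) = 0.4050·(1+2.528)/(2·0.3636)
= 0.4050·3.5280/0.7272 = 1.96462

Final: 1.96462


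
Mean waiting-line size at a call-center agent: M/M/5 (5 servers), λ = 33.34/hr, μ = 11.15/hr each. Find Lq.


a = λ/μ = 2.9901; ρ = a/5 = 0.5980
P₀ = 0.047164
Lq = P₀·a^c·ρ / (c!·(1−ρ)²) = 0.047164·239.03068·0.5980/(120·0.16158)
= 0.34771

Final: 0.34771


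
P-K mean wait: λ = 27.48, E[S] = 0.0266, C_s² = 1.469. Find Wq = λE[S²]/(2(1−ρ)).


ρ = λ·E[S] = 27.48·0.0266 = 0.7310
E[S²] = E[S]²(1+C_s²) = 0.0266²·(1+1.469) = 0.001747
Wq = λ·E[S²]/(2(1−ρ)) = 27.48·0.001747/(2·0.2690) = 0.08922 hr

Final: 0.08922 hr


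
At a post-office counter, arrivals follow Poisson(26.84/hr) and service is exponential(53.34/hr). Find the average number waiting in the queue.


ρ = 26.84/53.34 = 0.5032
Lq = ρ²/(1−ρ) = 0.2532/0.4968 = 0.5096

Final: 0.5096


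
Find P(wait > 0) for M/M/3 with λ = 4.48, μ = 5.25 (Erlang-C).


a = λ/μ = 0.8533; ρ = a/3 = 0.2844
P₀ = 0.423343 (from M/M/c formula)
C(c,a) = [a^c/(c!(1−ρ))]·P₀ = [0.62138/(6·0.7156)]·0.423343
= 0.14473·0.423343 = 0.061271

Final: 0.061271


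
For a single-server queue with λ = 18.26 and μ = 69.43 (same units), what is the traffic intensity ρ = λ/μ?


ρ = λ/μ = 18.26/69.43 = 0.2630

Final: 0.2630


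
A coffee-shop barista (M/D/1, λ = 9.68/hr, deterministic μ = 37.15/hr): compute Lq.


ρ = 9.68/37.15 = 0.2606
M/D/1: Lq = ρ²/(2(1−ρ)) = 0.06789/(2·0.7394) = 0.04591

Final: 0.04591


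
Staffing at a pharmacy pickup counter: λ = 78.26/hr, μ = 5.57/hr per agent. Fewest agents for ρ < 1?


Stability requires cμ > λ ⇔ c > λ/μ.
λ/μ = 78.26/5.57 = 14.0503
Minimum integer c = ⌊14.0503⌋ + 1 = 15
Check: 15·5.57 = 83.55 > 78.26, while 14·5.57 = 77.98 ≤ 78.26

Final: 15 servers


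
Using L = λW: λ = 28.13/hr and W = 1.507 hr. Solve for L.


L = λW = 28.13·1.507 = 42.3919

Final: 42.3919


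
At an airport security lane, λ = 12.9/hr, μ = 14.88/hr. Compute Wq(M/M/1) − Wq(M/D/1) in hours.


ρ = 12.9/14.88 = 0.8669
Wq(M/M/1) = ρ/(μ−λ) = 0.8669/1.98 = 0.43785 hr
Wq(M/D/1) = ρ/(2(μ−λ)) = 0.21892 hr
Savings = 0.43785 − 0.21892 = 0.21892 hr

Final: 0.21892 hr


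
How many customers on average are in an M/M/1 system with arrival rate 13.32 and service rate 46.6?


ρ = λ/μ = 13.32/46.6 = 0.2858
L = ρ/(1−ρ) = 0.2858/(1 − 0.2858) = 0.2858/0.7142 = 0.4002

Final: 0.4002


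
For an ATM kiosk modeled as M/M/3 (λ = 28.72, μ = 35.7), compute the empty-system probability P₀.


a = λ/μ = 28.72/35.7 = 0.8045; ρ = a/c = 0.2682
Σ_{k=0}^{2} a^k/k! (terms k=0..2) = 1.00000 + 0.80448 + 0.32360 = 2.12808
Tail: a^3/(3!(1−ρ)) = 0.52065/(6·0.7318) = 0.11857
P₀ = 1/(2.12808 + 0.11857) = 1/2.24665 = 0.445107

Final: 0.445107


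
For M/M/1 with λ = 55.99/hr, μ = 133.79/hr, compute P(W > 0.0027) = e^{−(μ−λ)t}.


W ~ Exponential(μ−λ) for M/M/1.
μ − λ = 133.79 − 55.99 = 77.8000
P(W > t) = e^{−(μ−λ)t} = e^{−0.2101} = 0.810536

Final: 0.810536


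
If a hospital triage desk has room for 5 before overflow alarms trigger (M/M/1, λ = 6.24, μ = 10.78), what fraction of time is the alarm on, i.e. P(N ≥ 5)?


ρ = 6.24/10.78 = 0.5788
P(N ≥ n) = ρ^n = 0.5788^5 = 0.064987

Final: 0.064987


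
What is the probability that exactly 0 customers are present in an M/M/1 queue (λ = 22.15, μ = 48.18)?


ρ = 22.15/48.18 = 0.4597
P_n = (1−ρ)·ρ^n = (1 − 0.4597)·0.4597^0 = 0.5403·1.000000 = 0.540266

Final: 0.540266


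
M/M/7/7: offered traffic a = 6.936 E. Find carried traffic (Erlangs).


B(7,6.936) = 0.244898 (Erlang-B)
Carried load = a(1 − B) = 6.936·(1 − 0.244898) = 6.936·0.755102 = 5.2374 E

Final: 5.2374 Erlangs


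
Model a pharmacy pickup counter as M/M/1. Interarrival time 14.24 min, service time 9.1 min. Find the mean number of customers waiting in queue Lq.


λ = 60/14.24 = 4.2135 /hr
μ = 60/9.1 = 6.5934 /hr
ρ = λ/μ = 4.2135/6.5934 = 0.6390
Lq = ρ²/(1−ρ) = 0.4084/0.3610 = 1.1314

Final: 1.1314


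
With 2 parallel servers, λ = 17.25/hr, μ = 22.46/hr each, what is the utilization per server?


ρ = λ/(cμ) = 17.25/(2·22.46) = 17.25/44.92 = 0.3840

Final: 0.3840


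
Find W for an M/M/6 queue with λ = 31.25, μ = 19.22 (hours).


a = 1.6259; ρ = 0.2710; P₀ = 0.196651
Lq = P₀·a^c·ρ/(c!(1−ρ)²) = 0.002573
Wq = Lq/λ = 0.002573/31.25 = 0.00008233 hr
W = Wq + 1/μ = 0.00008233 + 0.05203 = 0.05211 hr

Final: 0.05211 hr


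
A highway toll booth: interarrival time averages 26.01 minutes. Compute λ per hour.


λ = 1/(interarrival time) in consistent units.
1 hour = 60 min, so λ = 60/26.01 = 2.3068 per hour

Final: 2.3068 /hr


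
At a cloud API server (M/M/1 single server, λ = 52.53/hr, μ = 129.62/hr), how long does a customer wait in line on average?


ρ = 52.53/129.62 = 0.4053
Wq = ρ/(μ−λ) = 0.4053/(129.62 − 52.53) = 0.4053/77.09 = 0.005257 hr

Final: 0.005257 hr


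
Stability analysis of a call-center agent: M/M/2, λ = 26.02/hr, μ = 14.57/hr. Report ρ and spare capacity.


Total capacity cμ = 2·14.57 = 29.14/hr
ρ = λ/(cμ) = 26.02/29.14 = 0.8929
Stable ⇔ ρ < 1: YES
Spare capacity = cμ − λ = 29.14 − 26.02 = 3.12/hr

Final: ρ = 0.8929; stable; margin = 3.12/hr


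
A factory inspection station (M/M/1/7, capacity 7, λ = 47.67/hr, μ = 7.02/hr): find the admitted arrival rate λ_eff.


ρ = 6.7906; P_K = (1−ρ)ρ^7/(1−ρ^8) = 0.852738
λ_eff = λ(1 − P_K) = 47.67·(1 − 0.852738) = 47.67·0.147262 = 7.0200 /hr

Final: 7.0200 /hr


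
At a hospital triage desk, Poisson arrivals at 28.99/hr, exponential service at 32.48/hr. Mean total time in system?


W = 1/(μ−λ) = 1/(32.48 − 28.99) = 1/3.49 = 0.2865 hr

Final: 0.2865 hr


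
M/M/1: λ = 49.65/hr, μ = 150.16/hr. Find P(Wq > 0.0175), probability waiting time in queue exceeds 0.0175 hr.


ρ = 49.65/150.16 = 0.3306
P(Wq > t) = ρ·e^{−(μ−λ)t} = 0.3306·e^{−1.7589}
= 0.3306·0.172230 = 0.056947

Final: 0.056947


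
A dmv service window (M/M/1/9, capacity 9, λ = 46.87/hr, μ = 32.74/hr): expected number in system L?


ρ = 46.87/32.74 = 1.4316
L = ρ[1 − (K+1)ρ^K + Kρ^(K+1)] / [(1−ρ)(1−ρ^(K+1))]
Numerator: 1.4316·(1 − 10·25.254950 + 9·36.154535) = 105.709920
Denominator: (-0.4316)·(-35.154535) = 15.172070
L = 105.709920/15.172070 = 6.9674

Final: 6.9674


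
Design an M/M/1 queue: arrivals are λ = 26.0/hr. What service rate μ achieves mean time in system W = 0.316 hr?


W = 1/(μ−λ) ⇒ μ − λ = 1/W = 1/0.316 = 3.1646
μ = λ + 1/W = 26.0 + 3.1646 = 29.1646 per hr

Final: 29.1646 /hr


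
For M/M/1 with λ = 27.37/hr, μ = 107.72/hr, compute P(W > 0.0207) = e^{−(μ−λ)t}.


W ~ Exponential(μ−λ) for M/M/1.
μ − λ = 107.72 − 27.37 = 80.3500
P(W > t) = e^{−(μ−λ)t} = e^{−1.6632} = 0.189523

Final: 0.189523


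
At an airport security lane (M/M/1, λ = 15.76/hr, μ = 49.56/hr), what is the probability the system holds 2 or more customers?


ρ = 15.76/49.56 = 0.3180
P(N ≥ n) = ρ^n = 0.3180^2 = 0.101123

Final: 0.101123


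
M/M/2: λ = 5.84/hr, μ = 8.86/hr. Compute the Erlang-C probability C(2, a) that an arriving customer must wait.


a = λ/μ = 0.6591; ρ = a/2 = 0.3296
P₀ = 0.504244 (from M/M/c formula)
C(c,a) = [a^c/(c!(1−ρ))]·P₀ = [0.43447/(2·0.6704)]·0.504244
= 0.32402·0.504244 = 0.163387

Final: 0.163387


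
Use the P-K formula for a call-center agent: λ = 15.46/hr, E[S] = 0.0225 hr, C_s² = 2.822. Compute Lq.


ρ = λ·E[S] = 15.46·0.0225 = 0.3478
Lq = ρ²(1+C_s²)/(2(1−ρ)) = 0.1210·(1+2.822)/(2·0.6522)
= 0.1210·3.8220/1.3043 = 0.35457

Final: 0.35457


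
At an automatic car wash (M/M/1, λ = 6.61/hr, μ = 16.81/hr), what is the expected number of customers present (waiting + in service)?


ρ = λ/μ = 6.61/16.81 = 0.3932
L = ρ/(1−ρ) = 0.3932/(1 − 0.3932) = 0.3932/0.6068 = 0.6480

Final: 0.6480


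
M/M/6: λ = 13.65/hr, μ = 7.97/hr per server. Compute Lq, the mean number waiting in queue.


a = λ/μ = 1.7127; ρ = a/6 = 0.2854
P₀ = 0.180280
Lq = P₀·a^c·ρ / (c!·(1−ρ)²) = 0.180280·25.23748·0.2854/(720·0.51059)
= 0.003533

Final: 0.003533


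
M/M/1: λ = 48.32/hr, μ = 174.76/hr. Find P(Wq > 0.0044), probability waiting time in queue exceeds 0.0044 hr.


ρ = 48.32/174.76 = 0.2765
P(Wq > t) = ρ·e^{−(μ−λ)t} = 0.2765·e^{−0.5563}
= 0.2765·0.573306 = 0.158515

Final: 0.158515


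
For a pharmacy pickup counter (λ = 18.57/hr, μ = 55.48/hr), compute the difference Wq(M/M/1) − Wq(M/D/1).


ρ = 18.57/55.48 = 0.3347
Wq(M/M/1) = ρ/(μ−λ) = 0.3347/36.91 = 0.009068 hr
Wq(M/D/1) = ρ/(2(μ−λ)) = 0.004534 hr
Savings = 0.009068 − 0.004534 = 0.004534 hr

Final: 0.004534 hr


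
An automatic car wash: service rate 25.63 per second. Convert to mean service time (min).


Mean service time = 1/μ = 1/25.63 second = 0.03902 second
In minutes: 0.03902 × 0.0166667 = 0.0006503 min

Final: 0.0006503 min


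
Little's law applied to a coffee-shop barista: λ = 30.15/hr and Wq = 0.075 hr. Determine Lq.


Lq = λWq = 30.15·0.075 = 2.2612

Final: 2.2612


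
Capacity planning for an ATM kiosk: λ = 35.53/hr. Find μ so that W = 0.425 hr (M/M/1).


W = 1/(μ−λ) ⇒ μ − λ = 1/W = 1/0.425 = 2.3529
μ = λ + 1/W = 35.53 + 2.3529 = 37.8829 per hr

Final: 37.8829 /hr


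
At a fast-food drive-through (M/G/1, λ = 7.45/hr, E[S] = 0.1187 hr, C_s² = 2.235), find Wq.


ρ = λ·E[S] = 7.45·0.1187 = 0.8843
E[S²] = E[S]²(1+C_s²) = 0.1187²·(1+2.235) = 0.045580
Wq = λ·E[S²]/(2(1−ρ)) = 7.45·0.045580/(2·0.1157) = 1.46766 hr

Final: 1.46766 hr


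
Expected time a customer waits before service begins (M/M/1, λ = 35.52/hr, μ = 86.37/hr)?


ρ = 35.52/86.37 = 0.4113
Wq = ρ/(μ−λ) = 0.4113/(86.37 − 35.52) = 0.4113/50.85 = 0.008088 hr

Final: 0.008088 hr


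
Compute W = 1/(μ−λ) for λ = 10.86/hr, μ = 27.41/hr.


W = 1/(μ−λ) = 1/(27.41 − 10.86) = 1/16.55 = 0.06042 hr

Final: 0.06042 hr


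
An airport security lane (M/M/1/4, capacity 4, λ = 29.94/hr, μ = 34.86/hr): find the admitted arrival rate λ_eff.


ρ = 0.8589; P_K = (1−ρ)ρ^4/(1−ρ^5) = 0.144170
λ_eff = λ(1 − P_K) = 29.94·(1 − 0.144170) = 29.94·0.855830 = 25.6235 /hr

Final: 25.6235 /hr


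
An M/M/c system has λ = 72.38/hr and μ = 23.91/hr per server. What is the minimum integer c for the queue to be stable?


Stability requires cμ > λ ⇔ c > λ/μ.
λ/μ = 72.38/23.91 = 3.0272
Minimum integer c = ⌊3.0272⌋ + 1 = 4
Check: 4·23.91 = 95.64 > 72.38, while 3·23.91 = 71.73 ≤ 72.38

Final: 4 servers


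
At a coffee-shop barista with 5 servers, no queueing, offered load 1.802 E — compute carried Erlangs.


B(5,1.802) = 0.026397 (Erlang-B)
Carried load = a(1 − B) = 1.802·(1 − 0.026397) = 1.802·0.973603 = 1.7544 E

Final: 1.7544 Erlangs


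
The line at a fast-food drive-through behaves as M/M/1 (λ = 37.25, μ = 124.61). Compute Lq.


ρ = 37.25/124.61 = 0.2989
Lq = ρ²/(1−ρ) = 0.08936/0.7011 = 0.1275

Final: 0.1275


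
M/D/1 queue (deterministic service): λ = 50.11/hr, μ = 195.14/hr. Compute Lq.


ρ = 50.11/195.14 = 0.2568
M/D/1: Lq = ρ²/(2(1−ρ)) = 0.06594/(2·0.7432) = 0.04436

Final: 0.04436


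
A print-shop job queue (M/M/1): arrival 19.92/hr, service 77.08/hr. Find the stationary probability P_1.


ρ = 19.92/77.08 = 0.2584
P_n = (1−ρ)·ρ^n = (1 − 0.2584)·0.2584^1 = 0.7416·0.258433 = 0.191645

Final: 0.191645


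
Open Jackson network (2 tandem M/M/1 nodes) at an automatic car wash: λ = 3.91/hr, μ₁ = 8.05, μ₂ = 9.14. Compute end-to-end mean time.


Each node sees arrival rate λ = 3.91/hr (tandem ⇒ throughput preserved).
W₁ = 1/(μ₁−λ) = 1/(8.05−3.91) = 0.24155 hr
W₂ = 1/(μ₂−λ) = 1/(9.14−3.91) = 0.19120 hr
W_total = W₁ + W₂ = 0.24155 + 0.19120 = 0.43275 hr

Final: 0.43275 hr


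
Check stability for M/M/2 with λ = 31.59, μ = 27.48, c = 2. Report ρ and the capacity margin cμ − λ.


Total capacity cμ = 2·27.48 = 54.96/hr
ρ = λ/(cμ) = 31.59/54.96 = 0.5748
Stable ⇔ ρ < 1: YES
Spare capacity = cμ − λ = 54.96 − 31.59 = 23.37/hr

Final: ρ = 0.5748; stable; margin = 23.37/hr


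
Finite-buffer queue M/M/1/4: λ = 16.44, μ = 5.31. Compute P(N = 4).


ρ = λ/μ = 16.44/5.31 = 3.0960
P_K = (1−ρ)ρ^K/(1−ρ^(K+1)) = (-2.0960·91.881731)/(1 − 284.469992)
= -192.588261/-283.469992 = 0.679396

Final: 0.679396


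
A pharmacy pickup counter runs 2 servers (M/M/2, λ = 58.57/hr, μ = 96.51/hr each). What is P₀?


a = λ/μ = 58.57/96.51 = 0.6069; ρ = a/c = 0.3034
Σ_{k=0}^{1} a^k/k! (terms k=0..1) = 1.00000 + 0.60688 = 1.60688
Tail: a^2/(2!(1−ρ)) = 0.36830/(2·0.6966) = 0.26437
P₀ = 1/(1.60688 + 0.26437) = 1/1.87125 = 0.534401

Final: 0.534401


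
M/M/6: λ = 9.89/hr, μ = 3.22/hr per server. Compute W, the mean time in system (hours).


a = 3.0714; ρ = 0.5119; P₀ = 0.045471
Lq = P₀·a^c·ρ/(c!(1−ρ)²) = 0.11393
Wq = Lq/λ = 0.11393/9.89 = 0.01152 hr
W = Wq + 1/μ = 0.01152 + 0.31056 = 0.32208 hr

Final: 0.32208 hr


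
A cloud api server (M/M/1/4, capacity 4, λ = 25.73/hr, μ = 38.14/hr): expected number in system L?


ρ = 25.73/38.14 = 0.6746
L = ρ[1 − (K+1)ρ^K + Kρ^(K+1)] / [(1−ρ)(1−ρ^(K+1))]
Numerator: 0.6746·(1 − 5·0.207127 + 4·0.139732) = 0.353024
Denominator: (0.3254)·(0.860268) = 0.279914
L = 0.353024/0.279914 = 1.2612

Final: 1.2612


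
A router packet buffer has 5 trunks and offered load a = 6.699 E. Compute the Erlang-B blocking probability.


B(c,a) = (a^c/c!) / Σ_{k=0}^{c} a^k/k!
a^5/5! = 112.426488
Σ terms (k=0..5): 1.00000 + 6.69900 + 22.43830 + 50.10473 + 83.91289 + 112.42649 = 276.581401
B = 112.426488/276.581401 = 0.406486

Final: 0.406486


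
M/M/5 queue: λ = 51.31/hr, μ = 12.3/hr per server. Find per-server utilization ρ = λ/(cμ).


ρ = λ/(cμ) = 51.31/(5·12.3) = 51.31/61.50 = 0.8343

Final: 0.8343


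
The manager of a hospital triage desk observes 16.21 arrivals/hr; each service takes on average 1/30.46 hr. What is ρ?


ρ = λ/μ = 16.21/30.46 = 0.5322

Final: 0.5322


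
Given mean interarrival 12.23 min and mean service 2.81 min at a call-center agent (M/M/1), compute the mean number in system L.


λ = 60/12.23 = 4.9060 /hr
μ = 60/2.81 = 21.3523 /hr
ρ = λ/μ = 4.9060/21.3523 = 0.2298
L = ρ/(1−ρ) = 0.2298/0.7702 = 0.2983

Final: 0.2983


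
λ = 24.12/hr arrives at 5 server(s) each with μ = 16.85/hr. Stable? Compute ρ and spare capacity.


Total capacity cμ = 5·16.85 = 84.25/hr
ρ = λ/(cμ) = 24.12/84.25 = 0.2863
Stable ⇔ ρ < 1: YES
Spare capacity = cμ − λ = 84.25 − 24.12 = 60.13/hr

Final: ρ = 0.2863; stable; margin = 60.13/hr


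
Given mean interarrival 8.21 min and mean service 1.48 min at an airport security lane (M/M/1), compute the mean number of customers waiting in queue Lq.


λ = 60/8.21 = 7.3082 /hr
μ = 60/1.48 = 40.5405 /hr
ρ = λ/μ = 7.3082/40.5405 = 0.1803
Lq = ρ²/(1−ρ) = 0.03250/0.8197 = 0.03964

Final: 0.03964


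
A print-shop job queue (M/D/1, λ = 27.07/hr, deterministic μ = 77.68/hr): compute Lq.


ρ = 27.07/77.68 = 0.3485
M/D/1: Lq = ρ²/(2(1−ρ)) = 0.1214/(2·0.6515) = 0.09320

Final: 0.09320


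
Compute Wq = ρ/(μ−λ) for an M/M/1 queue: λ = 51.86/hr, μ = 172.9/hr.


ρ = 51.86/172.9 = 0.2999
Wq = ρ/(μ−λ) = 0.2999/(172.9 − 51.86) = 0.2999/121.04 = 0.002478 hr

Final: 0.002478 hr


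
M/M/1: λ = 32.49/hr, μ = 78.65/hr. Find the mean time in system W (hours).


W = 1/(μ−λ) = 1/(78.65 − 32.49) = 1/46.16 = 0.02166 hr

Final: 0.02166 hr


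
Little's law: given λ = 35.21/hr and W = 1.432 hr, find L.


L = λW = 35.21·1.432 = 50.4207

Final: 50.4207


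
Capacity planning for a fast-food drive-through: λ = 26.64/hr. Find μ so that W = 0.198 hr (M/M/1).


W = 1/(μ−λ) ⇒ μ − λ = 1/W = 1/0.198 = 5.0505
μ = λ + 1/W = 26.64 + 5.0505 = 31.6905 per hr

Final: 31.6905 /hr


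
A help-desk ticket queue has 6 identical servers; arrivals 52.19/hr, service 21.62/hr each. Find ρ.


ρ = λ/(cμ) = 52.19/(6·21.62) = 52.19/129.72 = 0.4023

Final: 0.4023


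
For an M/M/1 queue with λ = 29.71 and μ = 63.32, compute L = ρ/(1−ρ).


ρ = λ/μ = 29.71/63.32 = 0.4692
L = ρ/(1−ρ) = 0.4692/(1 − 0.4692) = 0.4692/0.5308 = 0.8840

Final: 0.8840


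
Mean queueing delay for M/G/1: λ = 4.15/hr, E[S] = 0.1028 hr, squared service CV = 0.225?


ρ = λ·E[S] = 4.15·0.1028 = 0.4266
E[S²] = E[S]²(1+C_s²) = 0.1028²·(1+0.225) = 0.012946
Wq = λ·E[S²]/(2(1−ρ)) = 4.15·0.012946/(2·0.5734) = 0.04685 hr

Final: 0.04685 hr


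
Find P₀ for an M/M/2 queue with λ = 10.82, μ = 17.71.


a = λ/μ = 10.82/17.71 = 0.6110; ρ = a/c = 0.3055
Σ_{k=0}^{1} a^k/k! (terms k=0..1) = 1.00000 + 0.61095 = 1.61095
Tail: a^2/(2!(1−ρ)) = 0.37327/(2·0.6945) = 0.26872
P₀ = 1/(1.61095 + 0.26872) = 1/1.87967 = 0.532007

Final: 0.532007


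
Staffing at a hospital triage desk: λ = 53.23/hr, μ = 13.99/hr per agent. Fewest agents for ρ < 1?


Stability requires cμ > λ ⇔ c > λ/μ.
λ/μ = 53.23/13.99 = 3.8049
Minimum integer c = ⌊3.8049⌋ + 1 = 4
Check: 4·13.99 = 55.96 > 53.23, while 3·13.99 = 41.97 ≤ 53.23

Final: 4 servers


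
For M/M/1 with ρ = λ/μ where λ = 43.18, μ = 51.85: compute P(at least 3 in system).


ρ = 43.18/51.85 = 0.8328
P(N ≥ n) = ρ^n = 0.8328^3 = 0.577566

Final: 0.577566


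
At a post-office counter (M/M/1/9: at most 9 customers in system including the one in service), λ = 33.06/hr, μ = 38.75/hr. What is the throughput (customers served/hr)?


ρ = 0.8532; P_K = (1−ρ)ρ^9/(1−ρ^10) = 0.044196
λ_eff = λ(1 − P_K) = 33.06·(1 − 0.044196) = 33.06·0.955804 = 31.5989 /hr

Final: 31.5989 /hr


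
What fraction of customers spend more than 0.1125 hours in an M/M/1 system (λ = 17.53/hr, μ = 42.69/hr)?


W ~ Exponential(μ−λ) for M/M/1.
μ − λ = 42.69 − 17.53 = 25.1600
P(W > t) = e^{−(μ−λ)t} = e^{−2.8305} = 0.058983

Final: 0.058983


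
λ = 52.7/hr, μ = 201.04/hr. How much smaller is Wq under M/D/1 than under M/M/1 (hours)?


ρ = 52.7/201.04 = 0.2621
Wq(M/M/1) = ρ/(μ−λ) = 0.2621/148.34 = 0.001767 hr
Wq(M/D/1) = ρ/(2(μ−λ)) = 0.0008836 hr
Savings = 0.001767 − 0.0008836 = 0.0008836 hr

Final: 0.0008836 hr


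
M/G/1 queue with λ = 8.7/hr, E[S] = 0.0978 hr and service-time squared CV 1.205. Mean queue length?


ρ = λ·E[S] = 8.7·0.0978 = 0.8509
Lq = ρ²(1+C_s²)/(2(1−ρ)) = 0.7240·(1+1.205)/(2·0.1491)
= 0.7240·2.2050/0.2983 = 5.35181

Final: 5.35181


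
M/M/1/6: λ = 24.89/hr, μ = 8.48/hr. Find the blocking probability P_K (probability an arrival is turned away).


ρ = λ/μ = 24.89/8.48 = 2.9351
P_K = (1−ρ)ρ^K/(1−ρ^(K+1)) = (-1.9351·639.402406)/(1 − 1876.736543)
= -1237.334137/-1875.736543 = 0.659652

Final: 0.659652


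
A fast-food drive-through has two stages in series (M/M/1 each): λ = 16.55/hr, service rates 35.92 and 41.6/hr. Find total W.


Each node sees arrival rate λ = 16.55/hr (tandem ⇒ throughput preserved).
W₁ = 1/(μ₁−λ) = 1/(35.92−16.55) = 0.05163 hr
W₂ = 1/(μ₂−λ) = 1/(41.6−16.55) = 0.03992 hr
W_total = W₁ + W₂ = 0.05163 + 0.03992 = 0.09155 hr

Final: 0.09155 hr


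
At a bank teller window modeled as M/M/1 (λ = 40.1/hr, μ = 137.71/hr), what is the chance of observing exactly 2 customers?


ρ = 40.1/137.71 = 0.2912
P_n = (1−ρ)·ρ^n = (1 − 0.2912)·0.2912^2 = 0.7088·0.084793 = 0.060102

Final: 0.060102


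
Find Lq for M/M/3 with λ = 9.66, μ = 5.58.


a = λ/μ = 1.7312; ρ = a/3 = 0.5771
P₀ = 0.159382
Lq = P₀·a^c·ρ / (c!·(1−ρ)²) = 0.159382·5.18834·0.5771/(6·0.17888)
= 0.44461

Final: 0.44461


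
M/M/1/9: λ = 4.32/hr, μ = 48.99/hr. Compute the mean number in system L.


ρ = 4.32/48.99 = 0.08818
L = ρ[1 − (K+1)ρ^K + Kρ^(K+1)] / [(1−ρ)(1−ρ^(K+1))]
Numerator: 0.08818·(1 − 10·3.224e-10 + 9·2.843e-11) = 0.088181
Denominator: (0.9118)·(1.000000) = 0.911819
L = 0.088181/0.911819 = 0.09671

Final: 0.09671


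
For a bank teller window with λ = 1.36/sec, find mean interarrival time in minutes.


Mean interarrival time = 1/λ = 1/1.36 second = 0.73529 second
In minutes: 0.73529 × 0.0166667 = 0.01225 min

Final: 0.01225 min


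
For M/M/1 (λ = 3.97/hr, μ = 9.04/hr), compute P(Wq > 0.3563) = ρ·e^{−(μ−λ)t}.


ρ = 3.97/9.04 = 0.4392
P(Wq > t) = ρ·e^{−(μ−λ)t} = 0.4392·e^{−1.8064}
= 0.4392·0.164238 = 0.072126

Final: 0.072126


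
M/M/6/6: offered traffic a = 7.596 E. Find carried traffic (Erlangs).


B(6,7.596) = 0.367110 (Erlang-B)
Carried load = a(1 − B) = 7.596·(1 − 0.367110) = 7.596·0.632890 = 4.8074 E

Final: 4.8074 Erlangs


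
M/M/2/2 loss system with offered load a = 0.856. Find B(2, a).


B(c,a) = (a^c/c!) / Σ_{k=0}^{c} a^k/k!
a^2/2! = 0.366368
Σ terms (k=0..2): 1.00000 + 0.85600 + 0.36637 = 2.222368
B = 0.366368/2.222368 = 0.164855

Final: 0.164855


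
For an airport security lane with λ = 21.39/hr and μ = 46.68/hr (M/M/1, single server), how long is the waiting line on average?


ρ = 21.39/46.68 = 0.4582
Lq = ρ²/(1−ρ) = 0.2100/0.5418 = 0.3876

Final: 0.3876


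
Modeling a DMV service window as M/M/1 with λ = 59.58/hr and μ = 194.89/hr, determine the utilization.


ρ = λ/μ = 59.58/194.89 = 0.3057

Final: 0.3057


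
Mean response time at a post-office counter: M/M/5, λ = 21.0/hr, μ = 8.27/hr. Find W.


a = 2.5393; ρ = 0.5079; P₀ = 0.076850
Lq = P₀·a^c·ρ/(c!(1−ρ)²) = 0.14177
Wq = Lq/λ = 0.14177/21.0 = 0.006751 hr
W = Wq + 1/μ = 0.006751 + 0.12092 = 0.12767 hr

Final: 0.12767 hr


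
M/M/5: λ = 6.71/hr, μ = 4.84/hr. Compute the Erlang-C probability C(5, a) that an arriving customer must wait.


a = λ/μ = 1.3864; ρ = a/5 = 0.2773
P₀ = 0.249723 (from M/M/c formula)
C(c,a) = [a^c/(c!(1−ρ))]·P₀ = [5.12137/(120·0.7227)]·0.249723
= 0.05905·0.249723 = 0.014746

Final: 0.014746


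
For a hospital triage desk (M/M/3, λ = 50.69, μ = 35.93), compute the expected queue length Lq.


a = λ/μ = 1.4108; ρ = a/3 = 0.4703
P₀ = 0.233131
Lq = P₀·a^c·ρ / (c!·(1−ρ)²) = 0.233131·2.80799·0.4703/(6·0.28062)
= 0.18284

Final: 0.18284


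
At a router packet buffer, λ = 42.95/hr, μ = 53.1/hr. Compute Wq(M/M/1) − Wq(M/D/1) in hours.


ρ = 42.95/53.1 = 0.8089
Wq(M/M/1) = ρ/(μ−λ) = 0.8089/10.15 = 0.07969 hr
Wq(M/D/1) = ρ/(2(μ−λ)) = 0.03984 hr
Savings = 0.07969 − 0.03984 = 0.03984 hr

Final: 0.03984 hr


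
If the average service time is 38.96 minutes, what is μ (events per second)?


μ = 1/(service time) in consistent units.
1 second = 0.0166667 min, so μ = 0.0166667/38.96 = 0.0004278 per second

Final: 0.0004278 /sec


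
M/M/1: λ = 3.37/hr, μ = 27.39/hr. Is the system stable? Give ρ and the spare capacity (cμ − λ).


Total capacity cμ = 1·27.39 = 27.39/hr
ρ = λ/(cμ) = 3.37/27.39 = 0.1230
Stable ⇔ ρ < 1: YES
Spare capacity = cμ − λ = 27.39 − 3.37 = 24.02/hr

Final: ρ = 0.1230; stable; margin = 24.02/hr


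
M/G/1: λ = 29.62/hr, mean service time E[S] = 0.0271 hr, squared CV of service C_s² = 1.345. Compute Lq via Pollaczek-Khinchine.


ρ = λ·E[S] = 29.62·0.0271 = 0.8027
Lq = ρ²(1+C_s²)/(2(1−ρ)) = 0.6443·(1+1.345)/(2·0.1973)
= 0.6443·2.3450/0.3946 = 3.82912

Final: 3.82912


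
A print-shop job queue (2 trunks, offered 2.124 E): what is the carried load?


B(2,2.124) = 0.419297 (Erlang-B)
Carried load = a(1 − B) = 2.124·(1 − 0.419297) = 2.124·0.580703 = 1.2334 E

Final: 1.2334 Erlangs


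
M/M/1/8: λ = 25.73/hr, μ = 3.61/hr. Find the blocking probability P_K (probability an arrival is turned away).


ρ = λ/μ = 25.73/3.61 = 7.1274
P_K = (1−ρ)ρ^K/(1−ρ^(K+1)) = (-6.1274·6659792.138479)/(1 − 47467161.142122)
= -40807369.003643/-47467160.142122 = 0.859697

Final: 0.859697


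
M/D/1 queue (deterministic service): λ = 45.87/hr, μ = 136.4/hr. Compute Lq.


ρ = 45.87/136.4 = 0.3363
M/D/1: Lq = ρ²/(2(1−ρ)) = 0.1131/(2·0.6637) = 0.08520

Final: 0.08520


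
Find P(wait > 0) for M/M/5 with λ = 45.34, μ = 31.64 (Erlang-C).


a = λ/μ = 1.4330; ρ = a/5 = 0.2866
P₀ = 0.238296 (from M/M/c formula)
C(c,a) = [a^c/(c!(1−ρ))]·P₀ = [6.04262/(120·0.7134)]·0.238296
= 0.07058·0.238296 = 0.016820

Final: 0.016820


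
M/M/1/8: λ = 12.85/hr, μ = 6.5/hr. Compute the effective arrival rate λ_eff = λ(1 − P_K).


ρ = 1.9769; P_K = (1−ρ)ρ^8/(1−ρ^9) = 0.495237
λ_eff = λ(1 − P_K) = 12.85·(1 − 0.495237) = 12.85·0.504763 = 6.4862 /hr

Final: 6.4862 /hr


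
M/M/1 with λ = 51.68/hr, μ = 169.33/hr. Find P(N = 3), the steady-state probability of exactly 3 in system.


ρ = 51.68/169.33 = 0.3052
P_n = (1−ρ)·ρ^n = (1 − 0.3052)·0.3052^3 = 0.6948·0.028429 = 0.019753

Final: 0.019753


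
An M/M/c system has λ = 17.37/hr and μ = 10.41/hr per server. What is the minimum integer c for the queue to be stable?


Stability requires cμ > λ ⇔ c > λ/μ.
λ/μ = 17.37/10.41 = 1.6686
Minimum integer c = ⌊1.6686⌋ + 1 = 2
Check: 2·10.41 = 20.82 > 17.37, while 1·10.41 = 10.41 ≤ 17.37

Final: 2 servers


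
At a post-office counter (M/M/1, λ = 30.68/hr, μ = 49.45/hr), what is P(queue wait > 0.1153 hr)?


ρ = 30.68/49.45 = 0.6204
P(Wq > t) = ρ·e^{−(μ−λ)t} = 0.6204·e^{−2.1642}
= 0.6204·0.114844 = 0.071252

Final: 0.071252


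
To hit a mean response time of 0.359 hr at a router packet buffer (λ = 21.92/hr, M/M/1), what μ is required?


W = 1/(μ−λ) ⇒ μ − λ = 1/W = 1/0.359 = 2.7855
μ = λ + 1/W = 21.92 + 2.7855 = 24.7055 per hr

Final: 24.7055 /hr


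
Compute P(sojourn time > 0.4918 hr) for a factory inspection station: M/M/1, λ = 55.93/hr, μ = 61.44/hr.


W ~ Exponential(μ−λ) for M/M/1.
μ − λ = 61.44 − 55.93 = 5.5100
P(W > t) = e^{−(μ−λ)t} = e^{−2.7098} = 0.066549

Final: 0.066549


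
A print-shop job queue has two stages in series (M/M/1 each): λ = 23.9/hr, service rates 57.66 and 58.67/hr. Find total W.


Each node sees arrival rate λ = 23.9/hr (tandem ⇒ throughput preserved).
W₁ = 1/(μ₁−λ) = 1/(57.66−23.9) = 0.02962 hr
W₂ = 1/(μ₂−λ) = 1/(58.67−23.9) = 0.02876 hr
W_total = W₁ + W₂ = 0.02962 + 0.02876 = 0.05838 hr

Final: 0.05838 hr


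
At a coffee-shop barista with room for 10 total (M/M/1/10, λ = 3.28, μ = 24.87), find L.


ρ = 3.28/24.87 = 0.1319
L = ρ[1 − (K+1)ρ^K + Kρ^(K+1)] / [(1−ρ)(1−ρ^(K+1))]
Numerator: 0.1319·(1 − 11·0.000000001592 + 10·2.100e-10) = 0.131886
Denominator: (0.8681)·(1.000000) = 0.868114
L = 0.131886/0.868114 = 0.1519

Final: 0.1519


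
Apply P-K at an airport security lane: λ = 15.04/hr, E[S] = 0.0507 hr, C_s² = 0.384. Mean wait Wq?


ρ = λ·E[S] = 15.04·0.0507 = 0.7625
E[S²] = E[S]²(1+C_s²) = 0.0507²·(1+0.384) = 0.003558
Wq = λ·E[S²]/(2(1−ρ)) = 15.04·0.003558/(2·0.2375) = 0.11266 hr

Final: 0.11266 hr


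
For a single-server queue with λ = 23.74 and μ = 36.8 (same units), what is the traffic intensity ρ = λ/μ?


ρ = λ/μ = 23.74/36.8 = 0.6451

Final: 0.6451


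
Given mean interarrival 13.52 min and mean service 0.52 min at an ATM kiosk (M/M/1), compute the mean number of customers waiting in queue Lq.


λ = 60/13.52 = 4.4379 /hr
μ = 60/0.52 = 115.3846 /hr
ρ = λ/μ = 4.4379/115.3846 = 0.03846
Lq = ρ²/(1−ρ) = 0.001479/0.9615 = 0.001538

Final: 0.001538


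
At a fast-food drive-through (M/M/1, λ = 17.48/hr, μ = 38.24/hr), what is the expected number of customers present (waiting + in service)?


ρ = λ/μ = 17.48/38.24 = 0.4571
L = ρ/(1−ρ) = 0.4571/(1 − 0.4571) = 0.4571/0.5429 = 0.8420

Final: 0.8420


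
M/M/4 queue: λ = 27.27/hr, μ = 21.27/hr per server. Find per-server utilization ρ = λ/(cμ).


ρ = λ/(cμ) = 27.27/(4·21.27) = 27.27/85.08 = 0.3205

Final: 0.3205


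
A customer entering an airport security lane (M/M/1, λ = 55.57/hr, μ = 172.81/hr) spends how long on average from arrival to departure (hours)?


W = 1/(μ−λ) = 1/(172.81 − 55.57) = 1/117.24 = 0.008530 hr

Final: 0.008530 hr


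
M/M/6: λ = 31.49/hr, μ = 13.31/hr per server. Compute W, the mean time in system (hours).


a = 2.3659; ρ = 0.3943; P₀ = 0.093483
Lq = P₀·a^c·ρ/(c!(1−ρ)²) = 0.02447
Wq = Lq/λ = 0.02447/31.49 = 0.0007772 hr
W = Wq + 1/μ = 0.0007772 + 0.07513 = 0.07591 hr

Final: 0.07591 hr


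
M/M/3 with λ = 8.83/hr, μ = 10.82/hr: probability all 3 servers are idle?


a = λ/μ = 8.83/10.82 = 0.8161; ρ = a/c = 0.2720
Σ_{k=0}^{2} a^k/k! (terms k=0..2) = 1.00000 + 0.81608 + 0.33299 = 2.14908
Tail: a^3/(3!(1−ρ)) = 0.54350/(6·0.7280) = 0.12443
P₀ = 1/(2.14908 + 0.12443) = 1/2.27351 = 0.439849

Final: 0.439849


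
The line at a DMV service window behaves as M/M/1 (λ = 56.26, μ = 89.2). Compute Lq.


ρ = 56.26/89.2 = 0.6307
Lq = ρ²/(1−ρ) = 0.3978/0.3693 = 1.0772

Final: 1.0772


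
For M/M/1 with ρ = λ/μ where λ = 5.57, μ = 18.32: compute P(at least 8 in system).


ρ = 5.57/18.32 = 0.3040
P(N ≥ n) = ρ^n = 0.3040^8 = 0.00007302

Final: 0.00007302


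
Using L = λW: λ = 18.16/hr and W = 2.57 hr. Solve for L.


L = λW = 18.16·2.57 = 46.6712

Final: 46.6712


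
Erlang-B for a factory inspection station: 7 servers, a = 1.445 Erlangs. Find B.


B(c,a) = (a^c/c!) / Σ_{k=0}^{c} a^k/k!
a^7/7! = 0.002610
Σ terms (k=0..7): 1.00000 + 1.44500 + 1.04401 + 0.50287 + 0.18166 + 0.05250 + 0.01264 + 0.002610 = 4.241292
B = 0.002610/4.241292 = 0.0006154

Final: 0.0006154


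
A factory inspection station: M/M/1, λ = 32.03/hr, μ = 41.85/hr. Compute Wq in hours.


ρ = 32.03/41.85 = 0.7654
Wq = ρ/(μ−λ) = 0.7654/(41.85 − 32.03) = 0.7654/9.82 = 0.07794 hr

Final: 0.07794 hr


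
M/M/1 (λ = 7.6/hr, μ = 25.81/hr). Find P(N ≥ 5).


ρ = 7.6/25.81 = 0.2945
P(N ≥ n) = ρ^n = 0.2945^5 = 0.002214

Final: 0.002214


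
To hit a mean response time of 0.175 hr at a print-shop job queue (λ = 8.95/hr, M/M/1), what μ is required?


W = 1/(μ−λ) ⇒ μ − λ = 1/W = 1/0.175 = 5.7143
μ = λ + 1/W = 8.95 + 5.7143 = 14.6643 per hr

Final: 14.6643 /hr


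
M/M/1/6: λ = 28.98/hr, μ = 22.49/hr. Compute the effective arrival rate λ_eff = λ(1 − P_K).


ρ = 1.2886; P_K = (1−ρ)ρ^6/(1−ρ^7) = 0.269662
λ_eff = λ(1 − P_K) = 28.98·(1 − 0.269662) = 28.98·0.730338 = 21.1652 /hr

Final: 21.1652 /hr


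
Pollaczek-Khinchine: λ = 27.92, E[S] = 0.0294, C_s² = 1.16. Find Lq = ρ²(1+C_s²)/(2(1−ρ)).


ρ = λ·E[S] = 27.92·0.0294 = 0.8208
Lq = ρ²(1+C_s²)/(2(1−ρ)) = 0.6738·(1+1.16)/(2·0.1792)
= 0.6738·2.1600/0.3583 = 4.06188

Final: 4.06188


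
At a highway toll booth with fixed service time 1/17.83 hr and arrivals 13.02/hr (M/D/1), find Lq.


ρ = 13.02/17.83 = 0.7302
M/D/1: Lq = ρ²/(2(1−ρ)) = 0.5332/(2·0.2698) = 0.98832

Final: 0.98832


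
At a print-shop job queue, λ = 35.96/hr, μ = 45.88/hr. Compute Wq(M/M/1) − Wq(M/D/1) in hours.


ρ = 35.96/45.88 = 0.7838
Wq(M/M/1) = ρ/(μ−λ) = 0.7838/9.92 = 0.07901 hr
Wq(M/D/1) = ρ/(2(μ−λ)) = 0.03951 hr
Savings = 0.07901 − 0.03951 = 0.03951 hr

Final: 0.03951 hr
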